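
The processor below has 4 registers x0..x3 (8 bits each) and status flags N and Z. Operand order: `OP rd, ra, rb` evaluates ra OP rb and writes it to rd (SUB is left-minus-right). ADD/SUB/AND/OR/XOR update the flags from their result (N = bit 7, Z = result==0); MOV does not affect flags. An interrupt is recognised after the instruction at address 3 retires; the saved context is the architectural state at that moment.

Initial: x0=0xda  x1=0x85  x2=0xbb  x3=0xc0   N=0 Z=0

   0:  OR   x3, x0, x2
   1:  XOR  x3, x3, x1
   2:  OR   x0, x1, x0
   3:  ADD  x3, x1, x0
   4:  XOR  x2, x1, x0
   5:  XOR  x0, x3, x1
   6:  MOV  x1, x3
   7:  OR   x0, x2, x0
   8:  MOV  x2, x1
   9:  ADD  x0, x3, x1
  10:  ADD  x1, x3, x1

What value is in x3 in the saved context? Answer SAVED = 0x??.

SAVED = 0x64

after  0: x0=0xda x1=0x85 x2=0xbb x3=0xfb  N=1 Z=0
after  1: x0=0xda x1=0x85 x2=0xbb x3=0x7e  N=0 Z=0
after  2: x0=0xdf x1=0x85 x2=0xbb x3=0x7e  N=1 Z=0
after  3: x0=0xdf x1=0x85 x2=0xbb x3=0x64  N=0 Z=0
-- IRQ taken; context saved, return-PC = 4 --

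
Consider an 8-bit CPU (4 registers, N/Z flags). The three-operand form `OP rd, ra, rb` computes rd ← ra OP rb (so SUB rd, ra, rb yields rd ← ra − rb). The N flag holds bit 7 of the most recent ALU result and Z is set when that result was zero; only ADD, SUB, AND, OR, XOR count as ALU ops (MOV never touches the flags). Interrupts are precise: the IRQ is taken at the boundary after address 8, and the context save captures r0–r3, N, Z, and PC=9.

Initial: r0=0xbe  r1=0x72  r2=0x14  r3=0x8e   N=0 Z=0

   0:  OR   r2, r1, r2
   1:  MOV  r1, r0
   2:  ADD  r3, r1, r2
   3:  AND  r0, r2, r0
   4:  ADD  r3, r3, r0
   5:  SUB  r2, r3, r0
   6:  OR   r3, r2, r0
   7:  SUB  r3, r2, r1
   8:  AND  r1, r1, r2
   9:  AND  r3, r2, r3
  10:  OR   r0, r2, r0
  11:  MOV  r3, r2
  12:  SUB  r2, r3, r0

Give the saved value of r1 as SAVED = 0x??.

SAVED = 0x34

after  0: r0=0xbe r1=0x72 r2=0x76 r3=0x8e  N=0 Z=0
after  1: r0=0xbe r1=0xbe r2=0x76 r3=0x8e  N=0 Z=0
after  2: r0=0xbe r1=0xbe r2=0x76 r3=0x34  N=0 Z=0
after  3: r0=0x36 r1=0xbe r2=0x76 r3=0x34  N=0 Z=0
after  4: r0=0x36 r1=0xbe r2=0x76 r3=0x6a  N=0 Z=0
after  5: r0=0x36 r1=0xbe r2=0x34 r3=0x6a  N=0 Z=0
after  6: r0=0x36 r1=0xbe r2=0x34 r3=0x36  N=0 Z=0
after  7: r0=0x36 r1=0xbe r2=0x34 r3=0x76  N=0 Z=0
after  8: r0=0x36 r1=0x34 r2=0x34 r3=0x76  N=0 Z=0
-- IRQ taken; context saved, return-PC = 9 --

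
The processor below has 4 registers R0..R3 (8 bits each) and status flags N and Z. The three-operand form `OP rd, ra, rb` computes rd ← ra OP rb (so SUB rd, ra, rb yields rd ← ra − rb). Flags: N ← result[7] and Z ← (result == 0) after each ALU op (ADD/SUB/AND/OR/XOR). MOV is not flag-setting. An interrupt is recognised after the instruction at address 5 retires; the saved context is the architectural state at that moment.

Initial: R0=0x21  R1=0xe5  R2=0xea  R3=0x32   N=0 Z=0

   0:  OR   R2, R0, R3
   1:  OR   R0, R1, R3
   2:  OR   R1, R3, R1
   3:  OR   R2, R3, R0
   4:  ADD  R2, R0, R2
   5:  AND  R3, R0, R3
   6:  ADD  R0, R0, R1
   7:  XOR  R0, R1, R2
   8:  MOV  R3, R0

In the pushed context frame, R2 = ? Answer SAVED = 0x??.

after  0: R0=0x21 R1=0xe5 R2=0x33 R3=0x32  N=0 Z=0
after  1: R0=0xf7 R1=0xe5 R2=0x33 R3=0x32  N=1 Z=0
after  2: R0=0xf7 R1=0xf7 R2=0x33 R3=0x32  N=1 Z=0
after  3: R0=0xf7 R1=0xf7 R2=0xf7 R3=0x32  N=1 Z=0
after  4: R0=0xf7 R1=0xf7 R2=0xee R3=0x32  N=1 Z=0
after  5: R0=0xf7 R1=0xf7 R2=0xee R3=0x32  N=0 Z=0
-- IRQ taken; context saved, return-PC = 6 --

SAVED = 0xee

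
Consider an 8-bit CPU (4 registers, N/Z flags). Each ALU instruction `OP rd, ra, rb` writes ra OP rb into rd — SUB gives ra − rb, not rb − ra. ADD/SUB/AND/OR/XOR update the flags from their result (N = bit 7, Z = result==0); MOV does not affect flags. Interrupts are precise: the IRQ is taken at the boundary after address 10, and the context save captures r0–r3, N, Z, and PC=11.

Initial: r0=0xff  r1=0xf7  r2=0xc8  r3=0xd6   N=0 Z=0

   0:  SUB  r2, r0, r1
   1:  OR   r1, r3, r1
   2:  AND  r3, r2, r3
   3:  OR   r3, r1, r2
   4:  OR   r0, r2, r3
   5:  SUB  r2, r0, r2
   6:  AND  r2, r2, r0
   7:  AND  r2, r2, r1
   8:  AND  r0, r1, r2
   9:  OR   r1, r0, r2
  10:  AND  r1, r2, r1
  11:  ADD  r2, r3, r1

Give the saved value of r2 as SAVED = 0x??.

SAVED = 0xf7

after  0: r0=0xff r1=0xf7 r2=0x08 r3=0xd6  N=0 Z=0
after  1: r0=0xff r1=0xf7 r2=0x08 r3=0xd6  N=1 Z=0
after  2: r0=0xff r1=0xf7 r2=0x08 r3=0x00  N=0 Z=1
after  3: r0=0xff r1=0xf7 r2=0x08 r3=0xff  N=1 Z=0
after  4: r0=0xff r1=0xf7 r2=0x08 r3=0xff  N=1 Z=0
after  5: r0=0xff r1=0xf7 r2=0xf7 r3=0xff  N=1 Z=0
after  6: r0=0xff r1=0xf7 r2=0xf7 r3=0xff  N=1 Z=0
after  7: r0=0xff r1=0xf7 r2=0xf7 r3=0xff  N=1 Z=0
after  8: r0=0xf7 r1=0xf7 r2=0xf7 r3=0xff  N=1 Z=0
after  9: r0=0xf7 r1=0xf7 r2=0xf7 r3=0xff  N=1 Z=0
after 10: r0=0xf7 r1=0xf7 r2=0xf7 r3=0xff  N=1 Z=0
-- IRQ taken; context saved, return-PC = 11 --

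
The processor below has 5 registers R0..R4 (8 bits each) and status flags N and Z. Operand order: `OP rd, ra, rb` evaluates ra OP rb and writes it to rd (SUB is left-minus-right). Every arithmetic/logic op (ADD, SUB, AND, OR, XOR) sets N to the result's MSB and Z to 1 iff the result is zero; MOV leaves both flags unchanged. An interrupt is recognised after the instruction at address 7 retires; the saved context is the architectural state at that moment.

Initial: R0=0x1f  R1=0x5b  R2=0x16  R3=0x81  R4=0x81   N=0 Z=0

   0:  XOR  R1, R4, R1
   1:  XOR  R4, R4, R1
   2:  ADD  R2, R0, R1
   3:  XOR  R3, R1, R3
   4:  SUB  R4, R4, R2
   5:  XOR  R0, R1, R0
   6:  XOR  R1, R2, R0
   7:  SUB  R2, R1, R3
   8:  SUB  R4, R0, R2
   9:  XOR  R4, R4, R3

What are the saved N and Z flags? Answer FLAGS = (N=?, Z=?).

after  0: R0=0x1f R1=0xda R2=0x16 R3=0x81 R4=0x81  N=1 Z=0
after  1: R0=0x1f R1=0xda R2=0x16 R3=0x81 R4=0x5b  N=0 Z=0
after  2: R0=0x1f R1=0xda R2=0xf9 R3=0x81 R4=0x5b  N=1 Z=0
after  3: R0=0x1f R1=0xda R2=0xf9 R3=0x5b R4=0x5b  N=0 Z=0
after  4: R0=0x1f R1=0xda R2=0xf9 R3=0x5b R4=0x62  N=0 Z=0
after  5: R0=0xc5 R1=0xda R2=0xf9 R3=0x5b R4=0x62  N=1 Z=0
after  6: R0=0xc5 R1=0x3c R2=0xf9 R3=0x5b R4=0x62  N=0 Z=0
after  7: R0=0xc5 R1=0x3c R2=0xe1 R3=0x5b R4=0x62  N=1 Z=0
-- IRQ taken; context saved, return-PC = 8 --

FLAGS = (N=1, Z=0)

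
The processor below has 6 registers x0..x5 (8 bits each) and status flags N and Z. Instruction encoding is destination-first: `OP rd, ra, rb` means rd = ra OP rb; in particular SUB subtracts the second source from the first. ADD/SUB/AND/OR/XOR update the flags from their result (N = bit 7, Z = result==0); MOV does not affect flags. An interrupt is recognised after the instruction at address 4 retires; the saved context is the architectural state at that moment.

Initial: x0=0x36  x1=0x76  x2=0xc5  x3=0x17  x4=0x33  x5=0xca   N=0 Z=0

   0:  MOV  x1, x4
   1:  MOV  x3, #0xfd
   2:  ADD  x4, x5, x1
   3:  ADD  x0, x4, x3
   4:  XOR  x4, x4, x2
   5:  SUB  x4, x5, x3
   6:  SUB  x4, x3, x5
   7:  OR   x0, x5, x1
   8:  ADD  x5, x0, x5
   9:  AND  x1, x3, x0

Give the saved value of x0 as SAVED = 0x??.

after  0: x0=0x36 x1=0x33 x2=0xc5 x3=0x17 x4=0x33 x5=0xca  N=0 Z=0
after  1: x0=0x36 x1=0x33 x2=0xc5 x3=0xfd x4=0x33 x5=0xca  N=0 Z=0
after  2: x0=0x36 x1=0x33 x2=0xc5 x3=0xfd x4=0xfd x5=0xca  N=1 Z=0
after  3: x0=0xfa x1=0x33 x2=0xc5 x3=0xfd x4=0xfd x5=0xca  N=1 Z=0
after  4: x0=0xfa x1=0x33 x2=0xc5 x3=0xfd x4=0x38 x5=0xca  N=0 Z=0
-- IRQ taken; context saved, return-PC = 5 --

SAVED = 0xfa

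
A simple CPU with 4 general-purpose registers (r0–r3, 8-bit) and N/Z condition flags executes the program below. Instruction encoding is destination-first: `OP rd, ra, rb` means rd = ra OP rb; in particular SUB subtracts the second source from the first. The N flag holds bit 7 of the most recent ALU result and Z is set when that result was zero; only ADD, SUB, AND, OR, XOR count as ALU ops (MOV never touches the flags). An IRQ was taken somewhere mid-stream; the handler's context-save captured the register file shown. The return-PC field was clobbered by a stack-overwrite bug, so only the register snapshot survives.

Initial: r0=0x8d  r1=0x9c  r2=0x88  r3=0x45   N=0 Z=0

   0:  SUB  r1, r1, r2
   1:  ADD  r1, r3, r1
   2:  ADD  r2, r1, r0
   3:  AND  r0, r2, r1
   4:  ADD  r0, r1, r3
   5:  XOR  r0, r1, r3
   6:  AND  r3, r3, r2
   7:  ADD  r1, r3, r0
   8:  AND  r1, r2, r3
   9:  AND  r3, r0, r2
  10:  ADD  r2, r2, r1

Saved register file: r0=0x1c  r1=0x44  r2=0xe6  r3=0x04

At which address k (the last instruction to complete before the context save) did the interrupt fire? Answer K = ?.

K = 9

after  0: r0=0x8d r1=0x14 r2=0x88 r3=0x45  N=0 Z=0
after  1: r0=0x8d r1=0x59 r2=0x88 r3=0x45  N=0 Z=0
after  2: r0=0x8d r1=0x59 r2=0xe6 r3=0x45  N=1 Z=0
after  3: r0=0x40 r1=0x59 r2=0xe6 r3=0x45  N=0 Z=0
after  4: r0=0x9e r1=0x59 r2=0xe6 r3=0x45  N=1 Z=0
after  5: r0=0x1c r1=0x59 r2=0xe6 r3=0x45  N=0 Z=0
after  6: r0=0x1c r1=0x59 r2=0xe6 r3=0x44  N=0 Z=0
after  7: r0=0x1c r1=0x60 r2=0xe6 r3=0x44  N=0 Z=0
after  8: r0=0x1c r1=0x44 r2=0xe6 r3=0x44  N=0 Z=0
after  9: r0=0x1c r1=0x44 r2=0xe6 r3=0x04  N=0 Z=0
-- IRQ taken; context saved, return-PC = 10 --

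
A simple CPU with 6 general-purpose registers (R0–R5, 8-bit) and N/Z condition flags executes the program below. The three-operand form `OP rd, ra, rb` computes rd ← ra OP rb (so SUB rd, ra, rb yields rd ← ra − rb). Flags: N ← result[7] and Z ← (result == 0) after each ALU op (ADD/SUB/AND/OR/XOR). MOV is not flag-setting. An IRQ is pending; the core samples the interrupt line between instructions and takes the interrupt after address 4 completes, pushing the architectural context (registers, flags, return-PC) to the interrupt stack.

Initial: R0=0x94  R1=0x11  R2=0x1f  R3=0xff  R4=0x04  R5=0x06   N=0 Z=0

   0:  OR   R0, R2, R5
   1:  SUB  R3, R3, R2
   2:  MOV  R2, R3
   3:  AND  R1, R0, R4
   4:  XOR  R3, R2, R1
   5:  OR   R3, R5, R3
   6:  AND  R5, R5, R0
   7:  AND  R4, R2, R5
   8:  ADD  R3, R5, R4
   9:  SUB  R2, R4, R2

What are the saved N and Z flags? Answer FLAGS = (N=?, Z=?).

FLAGS = (N=1, Z=0)

after  0: R0=0x1f R1=0x11 R2=0x1f R3=0xff R4=0x04 R5=0x06  N=0 Z=0
after  1: R0=0x1f R1=0x11 R2=0x1f R3=0xe0 R4=0x04 R5=0x06  N=1 Z=0
after  2: R0=0x1f R1=0x11 R2=0xe0 R3=0xe0 R4=0x04 R5=0x06  N=1 Z=0
after  3: R0=0x1f R1=0x04 R2=0xe0 R3=0xe0 R4=0x04 R5=0x06  N=0 Z=0
after  4: R0=0x1f R1=0x04 R2=0xe0 R3=0xe4 R4=0x04 R5=0x06  N=1 Z=0
-- IRQ taken; context saved, return-PC = 5 --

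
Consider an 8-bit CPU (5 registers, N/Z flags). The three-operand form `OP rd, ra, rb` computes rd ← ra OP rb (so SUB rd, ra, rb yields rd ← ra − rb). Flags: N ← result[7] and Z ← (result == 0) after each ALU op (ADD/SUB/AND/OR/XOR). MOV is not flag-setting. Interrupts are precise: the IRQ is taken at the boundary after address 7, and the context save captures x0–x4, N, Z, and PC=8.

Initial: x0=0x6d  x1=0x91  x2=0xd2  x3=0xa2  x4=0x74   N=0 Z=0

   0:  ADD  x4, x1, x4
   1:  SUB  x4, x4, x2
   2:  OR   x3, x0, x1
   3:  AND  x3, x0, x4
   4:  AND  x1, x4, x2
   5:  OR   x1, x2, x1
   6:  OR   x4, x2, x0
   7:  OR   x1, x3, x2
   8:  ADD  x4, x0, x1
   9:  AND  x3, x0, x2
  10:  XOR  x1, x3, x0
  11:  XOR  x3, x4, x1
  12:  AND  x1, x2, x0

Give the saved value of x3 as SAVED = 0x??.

SAVED = 0x21

after  0: x0=0x6d x1=0x91 x2=0xd2 x3=0xa2 x4=0x05  N=0 Z=0
after  1: x0=0x6d x1=0x91 x2=0xd2 x3=0xa2 x4=0x33  N=0 Z=0
after  2: x0=0x6d x1=0x91 x2=0xd2 x3=0xfd x4=0x33  N=1 Z=0
after  3: x0=0x6d x1=0x91 x2=0xd2 x3=0x21 x4=0x33  N=0 Z=0
after  4: x0=0x6d x1=0x12 x2=0xd2 x3=0x21 x4=0x33  N=0 Z=0
after  5: x0=0x6d x1=0xd2 x2=0xd2 x3=0x21 x4=0x33  N=1 Z=0
after  6: x0=0x6d x1=0xd2 x2=0xd2 x3=0x21 x4=0xff  N=1 Z=0
after  7: x0=0x6d x1=0xf3 x2=0xd2 x3=0x21 x4=0xff  N=1 Z=0
-- IRQ taken; context saved, return-PC = 8 --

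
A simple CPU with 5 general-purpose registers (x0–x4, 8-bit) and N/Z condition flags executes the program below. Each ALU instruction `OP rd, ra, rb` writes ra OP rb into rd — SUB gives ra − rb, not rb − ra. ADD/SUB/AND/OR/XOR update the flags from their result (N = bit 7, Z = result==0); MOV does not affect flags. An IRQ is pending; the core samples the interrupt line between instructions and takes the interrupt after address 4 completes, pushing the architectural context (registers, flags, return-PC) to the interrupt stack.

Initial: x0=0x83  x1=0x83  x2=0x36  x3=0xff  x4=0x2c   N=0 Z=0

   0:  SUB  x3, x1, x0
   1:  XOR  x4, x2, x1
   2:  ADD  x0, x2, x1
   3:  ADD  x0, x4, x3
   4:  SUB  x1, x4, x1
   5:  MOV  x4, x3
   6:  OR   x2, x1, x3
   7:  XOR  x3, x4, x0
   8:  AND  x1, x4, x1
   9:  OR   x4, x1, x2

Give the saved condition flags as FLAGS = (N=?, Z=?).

after  0: x0=0x83 x1=0x83 x2=0x36 x3=0x00 x4=0x2c  N=0 Z=1
after  1: x0=0x83 x1=0x83 x2=0x36 x3=0x00 x4=0xb5  N=1 Z=0
after  2: x0=0xb9 x1=0x83 x2=0x36 x3=0x00 x4=0xb5  N=1 Z=0
after  3: x0=0xb5 x1=0x83 x2=0x36 x3=0x00 x4=0xb5  N=1 Z=0
after  4: x0=0xb5 x1=0x32 x2=0x36 x3=0x00 x4=0xb5  N=0 Z=0
-- IRQ taken; context saved, return-PC = 5 --

FLAGS = (N=0, Z=0)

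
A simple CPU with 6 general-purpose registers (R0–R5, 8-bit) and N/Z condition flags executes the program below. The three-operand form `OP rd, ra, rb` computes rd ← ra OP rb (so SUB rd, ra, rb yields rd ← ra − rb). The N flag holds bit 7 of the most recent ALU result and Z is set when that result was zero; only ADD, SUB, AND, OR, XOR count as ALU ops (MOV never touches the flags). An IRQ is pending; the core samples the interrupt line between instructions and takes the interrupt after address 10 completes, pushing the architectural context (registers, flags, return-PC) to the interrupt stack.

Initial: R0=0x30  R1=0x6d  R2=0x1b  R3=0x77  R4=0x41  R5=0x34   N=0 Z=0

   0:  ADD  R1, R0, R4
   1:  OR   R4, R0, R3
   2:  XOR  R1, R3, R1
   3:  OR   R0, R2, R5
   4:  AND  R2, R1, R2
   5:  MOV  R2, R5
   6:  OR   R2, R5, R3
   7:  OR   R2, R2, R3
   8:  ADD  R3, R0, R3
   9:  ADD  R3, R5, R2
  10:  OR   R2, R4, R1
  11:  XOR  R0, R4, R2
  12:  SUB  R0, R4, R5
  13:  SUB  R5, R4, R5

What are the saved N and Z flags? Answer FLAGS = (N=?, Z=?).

after  0: R0=0x30 R1=0x71 R2=0x1b R3=0x77 R4=0x41 R5=0x34  N=0 Z=0
after  1: R0=0x30 R1=0x71 R2=0x1b R3=0x77 R4=0x77 R5=0x34  N=0 Z=0
after  2: R0=0x30 R1=0x06 R2=0x1b R3=0x77 R4=0x77 R5=0x34  N=0 Z=0
after  3: R0=0x3f R1=0x06 R2=0x1b R3=0x77 R4=0x77 R5=0x34  N=0 Z=0
after  4: R0=0x3f R1=0x06 R2=0x02 R3=0x77 R4=0x77 R5=0x34  N=0 Z=0
after  5: R0=0x3f R1=0x06 R2=0x34 R3=0x77 R4=0x77 R5=0x34  N=0 Z=0
after  6: R0=0x3f R1=0x06 R2=0x77 R3=0x77 R4=0x77 R5=0x34  N=0 Z=0
after  7: R0=0x3f R1=0x06 R2=0x77 R3=0x77 R4=0x77 R5=0x34  N=0 Z=0
after  8: R0=0x3f R1=0x06 R2=0x77 R3=0xb6 R4=0x77 R5=0x34  N=1 Z=0
after  9: R0=0x3f R1=0x06 R2=0x77 R3=0xab R4=0x77 R5=0x34  N=1 Z=0
after 10: R0=0x3f R1=0x06 R2=0x77 R3=0xab R4=0x77 R5=0x34  N=0 Z=0
-- IRQ taken; context saved, return-PC = 11 --

FLAGS = (N=0, Z=0)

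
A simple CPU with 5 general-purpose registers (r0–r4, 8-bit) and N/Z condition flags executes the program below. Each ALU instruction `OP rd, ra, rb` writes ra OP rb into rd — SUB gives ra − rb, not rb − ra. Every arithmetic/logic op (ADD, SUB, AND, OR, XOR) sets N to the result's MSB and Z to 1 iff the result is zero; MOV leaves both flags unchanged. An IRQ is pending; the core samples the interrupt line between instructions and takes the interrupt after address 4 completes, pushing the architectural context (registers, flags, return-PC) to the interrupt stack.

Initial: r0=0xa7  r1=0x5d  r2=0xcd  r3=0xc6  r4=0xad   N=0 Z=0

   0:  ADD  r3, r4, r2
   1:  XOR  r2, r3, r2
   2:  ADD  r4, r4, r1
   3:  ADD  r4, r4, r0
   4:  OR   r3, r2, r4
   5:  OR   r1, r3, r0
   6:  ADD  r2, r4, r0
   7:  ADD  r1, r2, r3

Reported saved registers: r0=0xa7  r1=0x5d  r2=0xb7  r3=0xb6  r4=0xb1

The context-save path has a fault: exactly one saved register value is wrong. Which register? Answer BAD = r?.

after  0: r0=0xa7 r1=0x5d r2=0xcd r3=0x7a r4=0xad  N=0 Z=0
after  1: r0=0xa7 r1=0x5d r2=0xb7 r3=0x7a r4=0xad  N=1 Z=0
after  2: r0=0xa7 r1=0x5d r2=0xb7 r3=0x7a r4=0x0a  N=0 Z=0
after  3: r0=0xa7 r1=0x5d r2=0xb7 r3=0x7a r4=0xb1  N=1 Z=0
after  4: r0=0xa7 r1=0x5d r2=0xb7 r3=0xb7 r4=0xb1  N=1 Z=0
-- IRQ taken; context saved, return-PC = 5 --
mismatch: r3: reported 0xb6 vs actual 0xb7

BAD = r3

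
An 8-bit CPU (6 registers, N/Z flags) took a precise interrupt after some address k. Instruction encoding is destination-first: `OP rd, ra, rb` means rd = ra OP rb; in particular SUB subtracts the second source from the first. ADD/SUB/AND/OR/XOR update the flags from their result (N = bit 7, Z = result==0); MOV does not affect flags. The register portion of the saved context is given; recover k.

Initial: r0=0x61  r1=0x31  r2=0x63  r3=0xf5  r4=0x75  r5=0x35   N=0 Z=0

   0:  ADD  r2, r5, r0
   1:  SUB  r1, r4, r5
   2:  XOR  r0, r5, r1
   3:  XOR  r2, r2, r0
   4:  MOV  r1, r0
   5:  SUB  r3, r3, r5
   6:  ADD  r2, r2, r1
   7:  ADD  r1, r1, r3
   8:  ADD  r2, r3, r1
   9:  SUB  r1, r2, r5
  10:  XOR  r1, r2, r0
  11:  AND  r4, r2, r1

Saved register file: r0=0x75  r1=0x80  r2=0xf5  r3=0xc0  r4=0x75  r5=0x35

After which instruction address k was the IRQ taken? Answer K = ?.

K = 10

after  0: r0=0x61 r1=0x31 r2=0x96 r3=0xf5 r4=0x75 r5=0x35  N=1 Z=0
after  1: r0=0x61 r1=0x40 r2=0x96 r3=0xf5 r4=0x75 r5=0x35  N=0 Z=0
after  2: r0=0x75 r1=0x40 r2=0x96 r3=0xf5 r4=0x75 r5=0x35  N=0 Z=0
after  3: r0=0x75 r1=0x40 r2=0xe3 r3=0xf5 r4=0x75 r5=0x35  N=1 Z=0
after  4: r0=0x75 r1=0x75 r2=0xe3 r3=0xf5 r4=0x75 r5=0x35  N=1 Z=0
after  5: r0=0x75 r1=0x75 r2=0xe3 r3=0xc0 r4=0x75 r5=0x35  N=1 Z=0
after  6: r0=0x75 r1=0x75 r2=0x58 r3=0xc0 r4=0x75 r5=0x35  N=0 Z=0
after  7: r0=0x75 r1=0x35 r2=0x58 r3=0xc0 r4=0x75 r5=0x35  N=0 Z=0
after  8: r0=0x75 r1=0x35 r2=0xf5 r3=0xc0 r4=0x75 r5=0x35  N=1 Z=0
after  9: r0=0x75 r1=0xc0 r2=0xf5 r3=0xc0 r4=0x75 r5=0x35  N=1 Z=0
after 10: r0=0x75 r1=0x80 r2=0xf5 r3=0xc0 r4=0x75 r5=0x35  N=1 Z=0
-- IRQ taken; context saved, return-PC = 11 --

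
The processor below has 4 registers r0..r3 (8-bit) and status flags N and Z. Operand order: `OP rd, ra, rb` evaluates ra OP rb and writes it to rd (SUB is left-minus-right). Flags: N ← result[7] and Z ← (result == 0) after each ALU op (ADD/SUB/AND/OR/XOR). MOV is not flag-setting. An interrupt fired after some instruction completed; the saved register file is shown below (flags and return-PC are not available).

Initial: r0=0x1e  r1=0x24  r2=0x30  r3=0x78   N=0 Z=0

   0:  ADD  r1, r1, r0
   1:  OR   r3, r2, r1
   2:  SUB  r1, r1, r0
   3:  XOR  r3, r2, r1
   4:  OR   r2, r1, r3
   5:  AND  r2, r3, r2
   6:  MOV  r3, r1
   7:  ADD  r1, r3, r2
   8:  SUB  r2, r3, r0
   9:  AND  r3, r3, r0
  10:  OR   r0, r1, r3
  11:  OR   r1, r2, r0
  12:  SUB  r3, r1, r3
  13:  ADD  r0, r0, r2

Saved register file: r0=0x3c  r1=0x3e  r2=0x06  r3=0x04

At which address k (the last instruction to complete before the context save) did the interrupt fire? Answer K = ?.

K = 11

after  0: r0=0x1e r1=0x42 r2=0x30 r3=0x78  N=0 Z=0
after  1: r0=0x1e r1=0x42 r2=0x30 r3=0x72  N=0 Z=0
after  2: r0=0x1e r1=0x24 r2=0x30 r3=0x72  N=0 Z=0
after  3: r0=0x1e r1=0x24 r2=0x30 r3=0x14  N=0 Z=0
after  4: r0=0x1e r1=0x24 r2=0x34 r3=0x14  N=0 Z=0
after  5: r0=0x1e r1=0x24 r2=0x14 r3=0x14  N=0 Z=0
after  6: r0=0x1e r1=0x24 r2=0x14 r3=0x24  N=0 Z=0
after  7: r0=0x1e r1=0x38 r2=0x14 r3=0x24  N=0 Z=0
after  8: r0=0x1e r1=0x38 r2=0x06 r3=0x24  N=0 Z=0
after  9: r0=0x1e r1=0x38 r2=0x06 r3=0x04  N=0 Z=0
after 10: r0=0x3c r1=0x38 r2=0x06 r3=0x04  N=0 Z=0
after 11: r0=0x3c r1=0x3e r2=0x06 r3=0x04  N=0 Z=0
-- IRQ taken; context saved, return-PC = 12 --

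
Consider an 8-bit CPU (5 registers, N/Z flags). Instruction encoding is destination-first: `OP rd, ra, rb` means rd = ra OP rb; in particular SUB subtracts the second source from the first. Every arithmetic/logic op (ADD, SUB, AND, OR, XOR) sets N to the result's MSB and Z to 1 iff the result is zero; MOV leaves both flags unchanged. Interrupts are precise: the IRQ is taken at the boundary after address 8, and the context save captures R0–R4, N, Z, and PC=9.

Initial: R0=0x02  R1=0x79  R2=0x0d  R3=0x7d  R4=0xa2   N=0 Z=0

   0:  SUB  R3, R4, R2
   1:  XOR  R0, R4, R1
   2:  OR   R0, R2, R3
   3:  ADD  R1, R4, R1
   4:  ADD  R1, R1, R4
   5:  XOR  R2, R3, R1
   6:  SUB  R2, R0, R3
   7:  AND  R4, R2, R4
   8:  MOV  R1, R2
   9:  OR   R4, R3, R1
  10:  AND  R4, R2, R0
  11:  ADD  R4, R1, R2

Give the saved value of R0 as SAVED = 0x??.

after  0: R0=0x02 R1=0x79 R2=0x0d R3=0x95 R4=0xa2  N=1 Z=0
after  1: R0=0xdb R1=0x79 R2=0x0d R3=0x95 R4=0xa2  N=1 Z=0
after  2: R0=0x9d R1=0x79 R2=0x0d R3=0x95 R4=0xa2  N=1 Z=0
after  3: R0=0x9d R1=0x1b R2=0x0d R3=0x95 R4=0xa2  N=0 Z=0
after  4: R0=0x9d R1=0xbd R2=0x0d R3=0x95 R4=0xa2  N=1 Z=0
after  5: R0=0x9d R1=0xbd R2=0x28 R3=0x95 R4=0xa2  N=0 Z=0
after  6: R0=0x9d R1=0xbd R2=0x08 R3=0x95 R4=0xa2  N=0 Z=0
after  7: R0=0x9d R1=0xbd R2=0x08 R3=0x95 R4=0x00  N=0 Z=1
after  8: R0=0x9d R1=0x08 R2=0x08 R3=0x95 R4=0x00  N=0 Z=1
-- IRQ taken; context saved, return-PC = 9 --

SAVED = 0x9d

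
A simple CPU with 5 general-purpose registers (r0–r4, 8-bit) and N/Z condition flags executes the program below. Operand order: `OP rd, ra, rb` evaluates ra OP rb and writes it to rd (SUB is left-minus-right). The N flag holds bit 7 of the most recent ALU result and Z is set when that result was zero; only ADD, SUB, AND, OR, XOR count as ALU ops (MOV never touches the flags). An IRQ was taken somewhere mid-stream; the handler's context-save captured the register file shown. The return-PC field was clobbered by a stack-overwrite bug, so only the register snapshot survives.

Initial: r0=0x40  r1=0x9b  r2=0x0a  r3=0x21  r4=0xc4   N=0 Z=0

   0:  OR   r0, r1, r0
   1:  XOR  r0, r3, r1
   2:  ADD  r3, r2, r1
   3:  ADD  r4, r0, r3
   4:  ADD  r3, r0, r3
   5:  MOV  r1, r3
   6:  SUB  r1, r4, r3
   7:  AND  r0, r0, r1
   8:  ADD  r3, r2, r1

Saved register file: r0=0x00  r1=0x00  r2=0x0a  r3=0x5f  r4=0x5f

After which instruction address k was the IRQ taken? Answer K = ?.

K = 7

after  0: r0=0xdb r1=0x9b r2=0x0a r3=0x21 r4=0xc4  N=1 Z=0
after  1: r0=0xba r1=0x9b r2=0x0a r3=0x21 r4=0xc4  N=1 Z=0
after  2: r0=0xba r1=0x9b r2=0x0a r3=0xa5 r4=0xc4  N=1 Z=0
after  3: r0=0xba r1=0x9b r2=0x0a r3=0xa5 r4=0x5f  N=0 Z=0
after  4: r0=0xba r1=0x9b r2=0x0a r3=0x5f r4=0x5f  N=0 Z=0
after  5: r0=0xba r1=0x5f r2=0x0a r3=0x5f r4=0x5f  N=0 Z=0
after  6: r0=0xba r1=0x00 r2=0x0a r3=0x5f r4=0x5f  N=0 Z=1
after  7: r0=0x00 r1=0x00 r2=0x0a r3=0x5f r4=0x5f  N=0 Z=1
-- IRQ taken; context saved, return-PC = 8 --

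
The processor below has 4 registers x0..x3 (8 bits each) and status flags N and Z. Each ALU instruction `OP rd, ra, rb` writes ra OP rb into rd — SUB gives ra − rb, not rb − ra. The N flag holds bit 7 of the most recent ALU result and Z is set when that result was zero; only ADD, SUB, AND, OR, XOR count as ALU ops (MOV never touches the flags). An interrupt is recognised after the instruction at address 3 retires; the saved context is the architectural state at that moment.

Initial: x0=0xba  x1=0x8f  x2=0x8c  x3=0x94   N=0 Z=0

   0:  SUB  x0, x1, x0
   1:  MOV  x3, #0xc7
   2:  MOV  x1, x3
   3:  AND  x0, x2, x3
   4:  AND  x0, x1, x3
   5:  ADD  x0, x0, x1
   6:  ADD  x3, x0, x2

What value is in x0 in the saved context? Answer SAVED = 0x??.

SAVED = 0x84

after  0: x0=0xd5 x1=0x8f x2=0x8c x3=0x94  N=1 Z=0
after  1: x0=0xd5 x1=0x8f x2=0x8c x3=0xc7  N=1 Z=0
after  2: x0=0xd5 x1=0xc7 x2=0x8c x3=0xc7  N=1 Z=0
after  3: x0=0x84 x1=0xc7 x2=0x8c x3=0xc7  N=1 Z=0
-- IRQ taken; context saved, return-PC = 4 --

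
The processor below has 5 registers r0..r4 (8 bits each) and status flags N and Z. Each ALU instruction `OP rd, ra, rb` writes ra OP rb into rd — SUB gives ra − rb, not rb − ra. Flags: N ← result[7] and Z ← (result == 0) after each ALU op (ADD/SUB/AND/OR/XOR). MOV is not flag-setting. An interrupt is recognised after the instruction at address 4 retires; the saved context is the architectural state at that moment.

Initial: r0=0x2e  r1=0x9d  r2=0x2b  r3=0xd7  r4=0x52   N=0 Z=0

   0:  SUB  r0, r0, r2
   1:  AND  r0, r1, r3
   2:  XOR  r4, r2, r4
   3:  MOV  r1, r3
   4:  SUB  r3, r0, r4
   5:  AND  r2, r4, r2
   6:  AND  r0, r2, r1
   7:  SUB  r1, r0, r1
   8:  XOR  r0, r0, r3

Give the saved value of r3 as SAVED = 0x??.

SAVED = 0x1c

after  0: r0=0x03 r1=0x9d r2=0x2b r3=0xd7 r4=0x52  N=0 Z=0
after  1: r0=0x95 r1=0x9d r2=0x2b r3=0xd7 r4=0x52  N=1 Z=0
after  2: r0=0x95 r1=0x9d r2=0x2b r3=0xd7 r4=0x79  N=0 Z=0
after  3: r0=0x95 r1=0xd7 r2=0x2b r3=0xd7 r4=0x79  N=0 Z=0
after  4: r0=0x95 r1=0xd7 r2=0x2b r3=0x1c r4=0x79  N=0 Z=0
-- IRQ taken; context saved, return-PC = 5 --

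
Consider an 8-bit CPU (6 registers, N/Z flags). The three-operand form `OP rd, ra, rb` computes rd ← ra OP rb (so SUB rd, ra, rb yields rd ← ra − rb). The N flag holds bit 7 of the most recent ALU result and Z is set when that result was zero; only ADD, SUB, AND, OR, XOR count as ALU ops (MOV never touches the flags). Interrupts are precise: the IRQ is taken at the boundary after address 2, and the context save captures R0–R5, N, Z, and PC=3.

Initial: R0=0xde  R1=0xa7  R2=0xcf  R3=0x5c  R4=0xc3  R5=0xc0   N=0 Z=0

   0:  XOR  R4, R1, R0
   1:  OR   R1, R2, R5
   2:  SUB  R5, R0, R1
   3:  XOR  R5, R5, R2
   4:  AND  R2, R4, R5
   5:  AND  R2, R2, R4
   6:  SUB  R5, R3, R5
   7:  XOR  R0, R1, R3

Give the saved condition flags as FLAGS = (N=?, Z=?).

after  0: R0=0xde R1=0xa7 R2=0xcf R3=0x5c R4=0x79 R5=0xc0  N=0 Z=0
after  1: R0=0xde R1=0xcf R2=0xcf R3=0x5c R4=0x79 R5=0xc0  N=1 Z=0
after  2: R0=0xde R1=0xcf R2=0xcf R3=0x5c R4=0x79 R5=0x0f  N=0 Z=0
-- IRQ taken; context saved, return-PC = 3 --

FLAGS = (N=0, Z=0)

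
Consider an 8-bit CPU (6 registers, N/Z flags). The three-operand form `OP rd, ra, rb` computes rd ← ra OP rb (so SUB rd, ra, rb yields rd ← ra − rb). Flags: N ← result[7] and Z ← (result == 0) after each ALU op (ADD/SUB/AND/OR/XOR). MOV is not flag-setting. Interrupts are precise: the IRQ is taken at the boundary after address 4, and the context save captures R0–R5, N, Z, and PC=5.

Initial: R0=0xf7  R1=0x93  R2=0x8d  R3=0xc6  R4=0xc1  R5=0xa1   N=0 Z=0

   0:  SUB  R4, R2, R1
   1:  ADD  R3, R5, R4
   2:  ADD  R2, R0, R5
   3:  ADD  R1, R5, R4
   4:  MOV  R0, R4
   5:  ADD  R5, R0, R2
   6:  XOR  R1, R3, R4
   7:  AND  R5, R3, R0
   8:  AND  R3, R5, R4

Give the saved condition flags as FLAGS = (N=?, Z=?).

FLAGS = (N=1, Z=0)

after  0: R0=0xf7 R1=0x93 R2=0x8d R3=0xc6 R4=0xfa R5=0xa1  N=1 Z=0
after  1: R0=0xf7 R1=0x93 R2=0x8d R3=0x9b R4=0xfa R5=0xa1  N=1 Z=0
after  2: R0=0xf7 R1=0x93 R2=0x98 R3=0x9b R4=0xfa R5=0xa1  N=1 Z=0
after  3: R0=0xf7 R1=0x9b R2=0x98 R3=0x9b R4=0xfa R5=0xa1  N=1 Z=0
after  4: R0=0xfa R1=0x9b R2=0x98 R3=0x9b R4=0xfa R5=0xa1  N=1 Z=0
-- IRQ taken; context saved, return-PC = 5 --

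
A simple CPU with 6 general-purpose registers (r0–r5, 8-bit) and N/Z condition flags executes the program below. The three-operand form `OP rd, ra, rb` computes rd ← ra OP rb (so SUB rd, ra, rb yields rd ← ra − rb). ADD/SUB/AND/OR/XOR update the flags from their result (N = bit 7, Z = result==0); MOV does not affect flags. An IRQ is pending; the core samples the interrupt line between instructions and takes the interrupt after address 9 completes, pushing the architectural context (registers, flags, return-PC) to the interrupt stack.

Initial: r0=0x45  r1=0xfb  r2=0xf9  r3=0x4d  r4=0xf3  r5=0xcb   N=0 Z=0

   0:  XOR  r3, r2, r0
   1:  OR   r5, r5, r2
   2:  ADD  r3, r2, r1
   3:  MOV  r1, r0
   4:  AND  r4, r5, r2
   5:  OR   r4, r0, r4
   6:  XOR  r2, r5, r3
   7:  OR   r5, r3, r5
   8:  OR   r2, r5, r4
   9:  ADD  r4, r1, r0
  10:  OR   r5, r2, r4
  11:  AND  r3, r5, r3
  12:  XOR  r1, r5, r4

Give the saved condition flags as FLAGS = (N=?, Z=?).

after  0: r0=0x45 r1=0xfb r2=0xf9 r3=0xbc r4=0xf3 r5=0xcb  N=1 Z=0
after  1: r0=0x45 r1=0xfb r2=0xf9 r3=0xbc r4=0xf3 r5=0xfb  N=1 Z=0
after  2: r0=0x45 r1=0xfb r2=0xf9 r3=0xf4 r4=0xf3 r5=0xfb  N=1 Z=0
after  3: r0=0x45 r1=0x45 r2=0xf9 r3=0xf4 r4=0xf3 r5=0xfb  N=1 Z=0
after  4: r0=0x45 r1=0x45 r2=0xf9 r3=0xf4 r4=0xf9 r5=0xfb  N=1 Z=0
after  5: r0=0x45 r1=0x45 r2=0xf9 r3=0xf4 r4=0xfd r5=0xfb  N=1 Z=0
after  6: r0=0x45 r1=0x45 r2=0x0f r3=0xf4 r4=0xfd r5=0xfb  N=0 Z=0
after  7: r0=0x45 r1=0x45 r2=0x0f r3=0xf4 r4=0xfd r5=0xff  N=1 Z=0
after  8: r0=0x45 r1=0x45 r2=0xff r3=0xf4 r4=0xfd r5=0xff  N=1 Z=0
after  9: r0=0x45 r1=0x45 r2=0xff r3=0xf4 r4=0x8a r5=0xff  N=1 Z=0
-- IRQ taken; context saved, return-PC = 10 --

FLAGS = (N=1, Z=0)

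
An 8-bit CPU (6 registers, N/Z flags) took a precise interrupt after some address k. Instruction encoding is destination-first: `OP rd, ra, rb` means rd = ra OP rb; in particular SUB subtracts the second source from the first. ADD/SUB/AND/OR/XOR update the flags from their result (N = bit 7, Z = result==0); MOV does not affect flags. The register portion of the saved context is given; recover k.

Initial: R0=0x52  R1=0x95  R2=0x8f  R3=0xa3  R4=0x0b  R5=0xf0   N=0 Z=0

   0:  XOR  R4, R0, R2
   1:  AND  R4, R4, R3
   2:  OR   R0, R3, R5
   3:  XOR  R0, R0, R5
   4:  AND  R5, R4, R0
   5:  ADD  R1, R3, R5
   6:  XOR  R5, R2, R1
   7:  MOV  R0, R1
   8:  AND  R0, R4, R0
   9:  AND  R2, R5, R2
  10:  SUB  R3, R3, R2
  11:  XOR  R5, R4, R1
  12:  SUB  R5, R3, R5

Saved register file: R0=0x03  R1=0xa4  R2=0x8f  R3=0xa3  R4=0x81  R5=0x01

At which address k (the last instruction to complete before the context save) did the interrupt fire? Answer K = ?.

K = 5

after  0: R0=0x52 R1=0x95 R2=0x8f R3=0xa3 R4=0xdd R5=0xf0  N=1 Z=0
after  1: R0=0x52 R1=0x95 R2=0x8f R3=0xa3 R4=0x81 R5=0xf0  N=1 Z=0
after  2: R0=0xf3 R1=0x95 R2=0x8f R3=0xa3 R4=0x81 R5=0xf0  N=1 Z=0
after  3: R0=0x03 R1=0x95 R2=0x8f R3=0xa3 R4=0x81 R5=0xf0  N=0 Z=0
after  4: R0=0x03 R1=0x95 R2=0x8f R3=0xa3 R4=0x81 R5=0x01  N=0 Z=0
after  5: R0=0x03 R1=0xa4 R2=0x8f R3=0xa3 R4=0x81 R5=0x01  N=1 Z=0
-- IRQ taken; context saved, return-PC = 6 --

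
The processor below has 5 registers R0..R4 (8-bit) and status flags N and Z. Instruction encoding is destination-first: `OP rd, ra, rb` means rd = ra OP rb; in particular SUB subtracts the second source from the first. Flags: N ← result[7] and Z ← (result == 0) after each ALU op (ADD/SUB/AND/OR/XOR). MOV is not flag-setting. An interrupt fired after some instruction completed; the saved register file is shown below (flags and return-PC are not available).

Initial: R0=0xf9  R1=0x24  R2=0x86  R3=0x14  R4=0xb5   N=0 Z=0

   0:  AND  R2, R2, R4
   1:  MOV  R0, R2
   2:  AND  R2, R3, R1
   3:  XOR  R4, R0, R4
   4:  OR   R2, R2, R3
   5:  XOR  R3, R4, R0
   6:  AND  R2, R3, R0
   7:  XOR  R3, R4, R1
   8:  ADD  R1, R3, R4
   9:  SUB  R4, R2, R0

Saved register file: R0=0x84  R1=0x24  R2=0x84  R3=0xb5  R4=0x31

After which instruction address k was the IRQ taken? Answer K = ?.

K = 6

after  0: R0=0xf9 R1=0x24 R2=0x84 R3=0x14 R4=0xb5  N=1 Z=0
after  1: R0=0x84 R1=0x24 R2=0x84 R3=0x14 R4=0xb5  N=1 Z=0
after  2: R0=0x84 R1=0x24 R2=0x04 R3=0x14 R4=0xb5  N=0 Z=0
after  3: R0=0x84 R1=0x24 R2=0x04 R3=0x14 R4=0x31  N=0 Z=0
after  4: R0=0x84 R1=0x24 R2=0x14 R3=0x14 R4=0x31  N=0 Z=0
after  5: R0=0x84 R1=0x24 R2=0x14 R3=0xb5 R4=0x31  N=1 Z=0
after  6: R0=0x84 R1=0x24 R2=0x84 R3=0xb5 R4=0x31  N=1 Z=0
-- IRQ taken; context saved, return-PC = 7 --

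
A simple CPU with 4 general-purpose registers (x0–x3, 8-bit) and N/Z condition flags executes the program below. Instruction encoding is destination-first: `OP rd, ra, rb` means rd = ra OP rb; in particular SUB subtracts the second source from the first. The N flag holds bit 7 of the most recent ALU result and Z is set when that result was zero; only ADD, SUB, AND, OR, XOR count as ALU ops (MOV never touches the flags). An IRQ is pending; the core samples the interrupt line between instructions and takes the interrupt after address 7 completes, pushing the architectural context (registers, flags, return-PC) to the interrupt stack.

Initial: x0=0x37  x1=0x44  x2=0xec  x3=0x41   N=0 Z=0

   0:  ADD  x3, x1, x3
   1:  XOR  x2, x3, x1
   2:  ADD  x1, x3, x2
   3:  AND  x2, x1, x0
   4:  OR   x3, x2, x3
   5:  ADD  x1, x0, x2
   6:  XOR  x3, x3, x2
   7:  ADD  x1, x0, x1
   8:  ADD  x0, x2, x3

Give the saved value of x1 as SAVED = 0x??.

SAVED = 0x74

after  0: x0=0x37 x1=0x44 x2=0xec x3=0x85  N=1 Z=0
after  1: x0=0x37 x1=0x44 x2=0xc1 x3=0x85  N=1 Z=0
after  2: x0=0x37 x1=0x46 x2=0xc1 x3=0x85  N=0 Z=0
after  3: x0=0x37 x1=0x46 x2=0x06 x3=0x85  N=0 Z=0
after  4: x0=0x37 x1=0x46 x2=0x06 x3=0x87  N=1 Z=0
after  5: x0=0x37 x1=0x3d x2=0x06 x3=0x87  N=0 Z=0
after  6: x0=0x37 x1=0x3d x2=0x06 x3=0x81  N=1 Z=0
after  7: x0=0x37 x1=0x74 x2=0x06 x3=0x81  N=0 Z=0
-- IRQ taken; context saved, return-PC = 8 --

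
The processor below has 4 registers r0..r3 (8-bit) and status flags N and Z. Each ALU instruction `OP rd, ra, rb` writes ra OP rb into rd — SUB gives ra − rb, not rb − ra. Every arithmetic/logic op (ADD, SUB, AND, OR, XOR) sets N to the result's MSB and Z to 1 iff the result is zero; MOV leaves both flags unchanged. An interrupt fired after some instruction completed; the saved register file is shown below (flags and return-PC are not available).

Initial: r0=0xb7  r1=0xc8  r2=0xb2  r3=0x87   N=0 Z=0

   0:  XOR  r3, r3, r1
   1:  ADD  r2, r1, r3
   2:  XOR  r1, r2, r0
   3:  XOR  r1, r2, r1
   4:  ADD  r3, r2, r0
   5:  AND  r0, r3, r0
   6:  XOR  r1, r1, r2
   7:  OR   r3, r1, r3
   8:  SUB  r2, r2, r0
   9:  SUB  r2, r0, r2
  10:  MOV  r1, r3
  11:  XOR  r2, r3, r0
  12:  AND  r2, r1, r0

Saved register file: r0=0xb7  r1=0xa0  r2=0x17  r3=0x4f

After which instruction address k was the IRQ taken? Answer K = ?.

K = 2

after  0: r0=0xb7 r1=0xc8 r2=0xb2 r3=0x4f  N=0 Z=0
after  1: r0=0xb7 r1=0xc8 r2=0x17 r3=0x4f  N=0 Z=0
after  2: r0=0xb7 r1=0xa0 r2=0x17 r3=0x4f  N=1 Z=0
-- IRQ taken; context saved, return-PC = 3 --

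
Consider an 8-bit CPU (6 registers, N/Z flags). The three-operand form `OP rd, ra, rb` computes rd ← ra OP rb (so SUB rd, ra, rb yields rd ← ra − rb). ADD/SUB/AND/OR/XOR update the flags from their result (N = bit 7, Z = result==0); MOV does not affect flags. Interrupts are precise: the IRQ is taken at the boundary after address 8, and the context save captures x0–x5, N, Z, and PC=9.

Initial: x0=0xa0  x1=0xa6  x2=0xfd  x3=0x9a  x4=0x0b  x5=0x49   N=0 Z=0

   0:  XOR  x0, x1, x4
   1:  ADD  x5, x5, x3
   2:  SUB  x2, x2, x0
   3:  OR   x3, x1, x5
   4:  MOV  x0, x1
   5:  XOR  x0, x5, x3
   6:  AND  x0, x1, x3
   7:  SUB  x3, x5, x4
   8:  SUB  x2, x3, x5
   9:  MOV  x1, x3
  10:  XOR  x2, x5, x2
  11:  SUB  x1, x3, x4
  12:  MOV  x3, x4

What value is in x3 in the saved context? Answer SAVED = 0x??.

after  0: x0=0xad x1=0xa6 x2=0xfd x3=0x9a x4=0x0b x5=0x49  N=1 Z=0
after  1: x0=0xad x1=0xa6 x2=0xfd x3=0x9a x4=0x0b x5=0xe3  N=1 Z=0
after  2: x0=0xad x1=0xa6 x2=0x50 x3=0x9a x4=0x0b x5=0xe3  N=0 Z=0
after  3: x0=0xad x1=0xa6 x2=0x50 x3=0xe7 x4=0x0b x5=0xe3  N=1 Z=0
after  4: x0=0xa6 x1=0xa6 x2=0x50 x3=0xe7 x4=0x0b x5=0xe3  N=1 Z=0
after  5: x0=0x04 x1=0xa6 x2=0x50 x3=0xe7 x4=0x0b x5=0xe3  N=0 Z=0
after  6: x0=0xa6 x1=0xa6 x2=0x50 x3=0xe7 x4=0x0b x5=0xe3  N=1 Z=0
after  7: x0=0xa6 x1=0xa6 x2=0x50 x3=0xd8 x4=0x0b x5=0xe3  N=1 Z=0
after  8: x0=0xa6 x1=0xa6 x2=0xf5 x3=0xd8 x4=0x0b x5=0xe3  N=1 Z=0
-- IRQ taken; context saved, return-PC = 9 --

SAVED = 0xd8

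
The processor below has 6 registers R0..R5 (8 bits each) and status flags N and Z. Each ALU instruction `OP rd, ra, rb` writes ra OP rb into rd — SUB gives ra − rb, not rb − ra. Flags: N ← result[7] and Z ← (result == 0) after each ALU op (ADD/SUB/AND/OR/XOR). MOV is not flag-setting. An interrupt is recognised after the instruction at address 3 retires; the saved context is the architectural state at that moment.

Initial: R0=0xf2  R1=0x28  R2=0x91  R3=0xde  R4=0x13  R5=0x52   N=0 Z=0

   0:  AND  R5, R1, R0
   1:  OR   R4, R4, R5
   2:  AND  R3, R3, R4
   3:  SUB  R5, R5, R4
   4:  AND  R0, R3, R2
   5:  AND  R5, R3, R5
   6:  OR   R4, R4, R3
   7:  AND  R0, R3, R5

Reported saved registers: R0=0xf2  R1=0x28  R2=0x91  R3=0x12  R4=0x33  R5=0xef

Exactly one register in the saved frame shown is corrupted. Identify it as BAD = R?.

BAD = R5

after  0: R0=0xf2 R1=0x28 R2=0x91 R3=0xde R4=0x13 R5=0x20  N=0 Z=0
after  1: R0=0xf2 R1=0x28 R2=0x91 R3=0xde R4=0x33 R5=0x20  N=0 Z=0
after  2: R0=0xf2 R1=0x28 R2=0x91 R3=0x12 R4=0x33 R5=0x20  N=0 Z=0
after  3: R0=0xf2 R1=0x28 R2=0x91 R3=0x12 R4=0x33 R5=0xed  N=1 Z=0
-- IRQ taken; context saved, return-PC = 4 --
mismatch: R5: reported 0xef vs actual 0xed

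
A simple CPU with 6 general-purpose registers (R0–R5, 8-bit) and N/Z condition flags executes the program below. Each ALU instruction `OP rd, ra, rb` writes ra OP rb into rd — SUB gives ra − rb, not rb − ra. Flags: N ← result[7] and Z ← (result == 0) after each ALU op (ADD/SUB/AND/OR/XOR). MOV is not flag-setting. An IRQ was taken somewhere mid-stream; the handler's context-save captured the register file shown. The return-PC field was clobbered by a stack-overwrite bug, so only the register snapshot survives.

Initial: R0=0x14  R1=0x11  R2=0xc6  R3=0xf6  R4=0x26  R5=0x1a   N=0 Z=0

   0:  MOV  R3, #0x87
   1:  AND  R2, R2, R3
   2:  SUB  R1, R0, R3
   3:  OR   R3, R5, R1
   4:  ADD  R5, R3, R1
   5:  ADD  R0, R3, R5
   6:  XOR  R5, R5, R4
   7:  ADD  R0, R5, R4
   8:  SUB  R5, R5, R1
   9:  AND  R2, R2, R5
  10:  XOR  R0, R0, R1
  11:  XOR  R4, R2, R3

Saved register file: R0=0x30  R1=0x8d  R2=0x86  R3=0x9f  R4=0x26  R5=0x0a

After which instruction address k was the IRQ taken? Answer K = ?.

after  0: R0=0x14 R1=0x11 R2=0xc6 R3=0x87 R4=0x26 R5=0x1a  N=0 Z=0
after  1: R0=0x14 R1=0x11 R2=0x86 R3=0x87 R4=0x26 R5=0x1a  N=1 Z=0
after  2: R0=0x14 R1=0x8d R2=0x86 R3=0x87 R4=0x26 R5=0x1a  N=1 Z=0
after  3: R0=0x14 R1=0x8d R2=0x86 R3=0x9f R4=0x26 R5=0x1a  N=1 Z=0
after  4: R0=0x14 R1=0x8d R2=0x86 R3=0x9f R4=0x26 R5=0x2c  N=0 Z=0
after  5: R0=0xcb R1=0x8d R2=0x86 R3=0x9f R4=0x26 R5=0x2c  N=1 Z=0
after  6: R0=0xcb R1=0x8d R2=0x86 R3=0x9f R4=0x26 R5=0x0a  N=0 Z=0
after  7: R0=0x30 R1=0x8d R2=0x86 R3=0x9f R4=0x26 R5=0x0a  N=0 Z=0
-- IRQ taken; context saved, return-PC = 8 --

K = 7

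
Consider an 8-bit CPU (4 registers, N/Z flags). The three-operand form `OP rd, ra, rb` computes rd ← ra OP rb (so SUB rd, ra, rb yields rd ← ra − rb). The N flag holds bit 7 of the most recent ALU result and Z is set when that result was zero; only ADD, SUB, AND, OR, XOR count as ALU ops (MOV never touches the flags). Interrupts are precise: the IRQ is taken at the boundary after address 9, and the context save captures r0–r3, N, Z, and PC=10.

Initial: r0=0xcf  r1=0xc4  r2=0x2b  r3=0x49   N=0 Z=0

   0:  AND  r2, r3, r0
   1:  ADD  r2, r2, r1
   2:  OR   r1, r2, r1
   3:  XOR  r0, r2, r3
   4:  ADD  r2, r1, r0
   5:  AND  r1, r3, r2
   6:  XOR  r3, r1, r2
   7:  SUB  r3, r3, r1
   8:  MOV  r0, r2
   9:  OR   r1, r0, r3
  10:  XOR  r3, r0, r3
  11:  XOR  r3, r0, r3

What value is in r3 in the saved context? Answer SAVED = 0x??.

after  0: r0=0xcf r1=0xc4 r2=0x49 r3=0x49  N=0 Z=0
after  1: r0=0xcf r1=0xc4 r2=0x0d r3=0x49  N=0 Z=0
after  2: r0=0xcf r1=0xcd r2=0x0d r3=0x49  N=1 Z=0
after  3: r0=0x44 r1=0xcd r2=0x0d r3=0x49  N=0 Z=0
after  4: r0=0x44 r1=0xcd r2=0x11 r3=0x49  N=0 Z=0
after  5: r0=0x44 r1=0x01 r2=0x11 r3=0x49  N=0 Z=0
after  6: r0=0x44 r1=0x01 r2=0x11 r3=0x10  N=0 Z=0
after  7: r0=0x44 r1=0x01 r2=0x11 r3=0x0f  N=0 Z=0
after  8: r0=0x11 r1=0x01 r2=0x11 r3=0x0f  N=0 Z=0
after  9: r0=0x11 r1=0x1f r2=0x11 r3=0x0f  N=0 Z=0
-- IRQ taken; context saved, return-PC = 10 --

SAVED = 0x0f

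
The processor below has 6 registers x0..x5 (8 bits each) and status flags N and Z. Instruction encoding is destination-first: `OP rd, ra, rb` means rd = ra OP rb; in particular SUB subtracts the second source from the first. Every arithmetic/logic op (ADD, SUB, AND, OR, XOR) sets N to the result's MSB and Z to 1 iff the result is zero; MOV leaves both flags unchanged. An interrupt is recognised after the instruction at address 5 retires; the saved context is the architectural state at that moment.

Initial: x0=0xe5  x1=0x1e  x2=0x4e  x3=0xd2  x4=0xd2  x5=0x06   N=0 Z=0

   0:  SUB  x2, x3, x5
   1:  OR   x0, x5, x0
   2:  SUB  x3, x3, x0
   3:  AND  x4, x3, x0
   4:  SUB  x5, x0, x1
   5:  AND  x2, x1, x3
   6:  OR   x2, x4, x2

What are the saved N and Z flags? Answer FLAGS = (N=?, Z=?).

FLAGS = (N=0, Z=0)

after  0: x0=0xe5 x1=0x1e x2=0xcc x3=0xd2 x4=0xd2 x5=0x06  N=1 Z=0
after  1: x0=0xe7 x1=0x1e x2=0xcc x3=0xd2 x4=0xd2 x5=0x06  N=1 Z=0
after  2: x0=0xe7 x1=0x1e x2=0xcc x3=0xeb x4=0xd2 x5=0x06  N=1 Z=0
after  3: x0=0xe7 x1=0x1e x2=0xcc x3=0xeb x4=0xe3 x5=0x06  N=1 Z=0
after  4: x0=0xe7 x1=0x1e x2=0xcc x3=0xeb x4=0xe3 x5=0xc9  N=1 Z=0
after  5: x0=0xe7 x1=0x1e x2=0x0a x3=0xeb x4=0xe3 x5=0xc9  N=0 Z=0
-- IRQ taken; context saved, return-PC = 6 --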